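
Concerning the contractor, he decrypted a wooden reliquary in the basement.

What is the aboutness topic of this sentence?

the contractor

The construction explicitly marks "the contractor" as what the sentence is about — the topic.
The remainder of the clause is the comment (what is said about the topic).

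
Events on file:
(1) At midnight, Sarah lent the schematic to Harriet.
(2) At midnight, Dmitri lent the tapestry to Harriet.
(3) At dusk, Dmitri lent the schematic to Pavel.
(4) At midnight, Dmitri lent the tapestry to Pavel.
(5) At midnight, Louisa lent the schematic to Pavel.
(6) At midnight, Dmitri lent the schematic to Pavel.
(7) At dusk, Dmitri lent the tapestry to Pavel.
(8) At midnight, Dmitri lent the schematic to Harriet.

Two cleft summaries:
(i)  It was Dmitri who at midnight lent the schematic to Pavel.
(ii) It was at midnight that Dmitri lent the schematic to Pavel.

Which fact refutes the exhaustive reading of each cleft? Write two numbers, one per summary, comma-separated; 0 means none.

5, 3

(i): focus "Dmitri". Looking for the schematic as thing and Pavel as recipient and at midnight as setting with some other agent — fact (5) has Louisa there. Refuted.
(ii): focus "at midnight". Looking for Dmitri as agent and the schematic as thing and Pavel as recipient with some other setting — fact (3) has at dusk there. Refuted.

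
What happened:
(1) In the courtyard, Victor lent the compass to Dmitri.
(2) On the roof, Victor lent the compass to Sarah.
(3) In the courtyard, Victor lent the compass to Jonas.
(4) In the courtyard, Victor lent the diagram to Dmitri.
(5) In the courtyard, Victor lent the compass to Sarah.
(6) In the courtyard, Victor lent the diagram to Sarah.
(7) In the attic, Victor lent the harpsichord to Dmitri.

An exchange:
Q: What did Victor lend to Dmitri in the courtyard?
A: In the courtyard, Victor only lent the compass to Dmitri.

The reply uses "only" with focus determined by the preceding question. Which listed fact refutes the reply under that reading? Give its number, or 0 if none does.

Answering "What did ...?" puts focus on the thing — here, "the compass".
"Only" then excludes alternative things while the background — Victor as agent and Dmitri as recipient and in the courtyard as setting — is held fixed.
Fact (4) shares the background with a different thing (the diagram) — counterexample.
(Fact (3) would refute a reading with focus on the recipient — but that is not what the question asks.)

4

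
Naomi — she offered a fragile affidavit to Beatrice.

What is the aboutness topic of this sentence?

Naomi

The construction explicitly marks "Naomi" as what the sentence is about — the topic.
The remainder of the clause is the comment (what is said about the topic).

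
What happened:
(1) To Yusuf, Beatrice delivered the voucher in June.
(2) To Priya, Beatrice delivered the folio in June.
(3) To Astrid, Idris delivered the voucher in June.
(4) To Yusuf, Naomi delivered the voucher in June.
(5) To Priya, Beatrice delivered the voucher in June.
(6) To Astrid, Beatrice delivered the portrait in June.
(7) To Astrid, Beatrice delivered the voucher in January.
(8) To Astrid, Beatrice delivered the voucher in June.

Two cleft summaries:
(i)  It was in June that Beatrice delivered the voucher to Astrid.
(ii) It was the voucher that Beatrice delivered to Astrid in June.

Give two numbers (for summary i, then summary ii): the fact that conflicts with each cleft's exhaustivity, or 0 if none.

7, 6

(i): focus "in June". Looking for Beatrice as agent and the voucher as thing and Astrid as recipient with some other setting — fact (7) has in January there. Refuted.
(ii): focus "the voucher". Looking for Beatrice as agent and Astrid as recipient and in June as setting with some other thing — fact (6) has the portrait there. Refuted.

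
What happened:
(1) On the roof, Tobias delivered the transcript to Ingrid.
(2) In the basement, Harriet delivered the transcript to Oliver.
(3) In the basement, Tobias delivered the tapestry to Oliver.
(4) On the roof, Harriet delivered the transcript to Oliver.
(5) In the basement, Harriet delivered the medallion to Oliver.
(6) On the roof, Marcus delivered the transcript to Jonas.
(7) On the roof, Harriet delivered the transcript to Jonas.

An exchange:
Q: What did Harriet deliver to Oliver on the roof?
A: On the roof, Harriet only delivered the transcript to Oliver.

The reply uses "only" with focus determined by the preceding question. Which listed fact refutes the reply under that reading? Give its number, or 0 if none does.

0

Answering "What did ...?" puts focus on the thing — here, "the transcript".
"Only" then excludes alternative things while the background — agent = Harriet, recipient = Oliver, setting = on the roof — is held fixed.
No listed fact shares that background with another thing. Nothing contradicts the reply.
(Fact (7) would refute a reading with focus on the recipient — but that is not what the question asks.)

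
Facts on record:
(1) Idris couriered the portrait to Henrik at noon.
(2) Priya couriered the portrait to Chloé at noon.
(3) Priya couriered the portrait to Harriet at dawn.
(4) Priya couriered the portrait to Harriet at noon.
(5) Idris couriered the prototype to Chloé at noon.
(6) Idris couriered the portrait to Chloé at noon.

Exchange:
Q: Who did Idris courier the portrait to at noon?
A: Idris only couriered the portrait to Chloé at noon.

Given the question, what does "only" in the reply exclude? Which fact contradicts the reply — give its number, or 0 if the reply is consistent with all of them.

1

The question "Who did ... to ...?" targets the recipient, so in the reply the focus falls on "Chloé".
"Only" then excludes alternative recipients while the background — same agent, thing, setting (Idris / the portrait / at noon) — is held fixed.
Fact (1) keeps same agent, thing, setting (Idris / the portrait / at noon) but has recipient = Henrik; that refutes the reply.
(Fact (5) would refute a reading with focus on the thing — but that is not what the question asks.)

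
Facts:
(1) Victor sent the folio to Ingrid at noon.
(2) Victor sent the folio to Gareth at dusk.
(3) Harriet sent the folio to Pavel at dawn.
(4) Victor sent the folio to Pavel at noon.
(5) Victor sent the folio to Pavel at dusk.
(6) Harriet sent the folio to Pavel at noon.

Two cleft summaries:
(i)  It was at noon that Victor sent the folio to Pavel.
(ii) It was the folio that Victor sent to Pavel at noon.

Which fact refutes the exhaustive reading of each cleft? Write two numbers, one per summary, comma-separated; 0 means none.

Summary (i) focuses "at noon" (the setting); background same agent, thing, recipient (Victor / the folio / Pavel). Fact (5) matches that background with setting = at dusk — refutes (i).
Summary (ii) focuses "the folio" (the thing); background same agent, recipient, setting (Victor / Pavel / at noon). No fact matches that background with a different thing, so 0.

5, 0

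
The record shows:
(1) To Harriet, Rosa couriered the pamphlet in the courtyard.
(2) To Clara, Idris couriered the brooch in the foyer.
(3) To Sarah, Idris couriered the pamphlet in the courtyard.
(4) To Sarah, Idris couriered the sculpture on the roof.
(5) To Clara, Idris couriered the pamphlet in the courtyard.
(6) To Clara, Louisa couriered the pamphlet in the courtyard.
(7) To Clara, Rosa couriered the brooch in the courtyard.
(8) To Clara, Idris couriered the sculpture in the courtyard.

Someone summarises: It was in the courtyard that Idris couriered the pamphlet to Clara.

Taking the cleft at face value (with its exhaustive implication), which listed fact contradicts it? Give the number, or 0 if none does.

0

Focus of the cleft: "in the courtyard" (the setting). Presupposed background: same agent, thing, recipient (Idris / the pamphlet / Clara).
Exhaustivity: in the courtyard is the only setting satisfying that background.
No listed fact matches the background with a different setting. Exhaustivity holds.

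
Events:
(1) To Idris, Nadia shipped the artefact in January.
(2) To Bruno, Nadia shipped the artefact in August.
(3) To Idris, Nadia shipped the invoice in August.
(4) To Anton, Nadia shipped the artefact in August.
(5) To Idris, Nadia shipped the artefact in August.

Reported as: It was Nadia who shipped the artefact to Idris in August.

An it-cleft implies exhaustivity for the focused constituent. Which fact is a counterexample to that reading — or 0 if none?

The cleft puts "Nadia" in focus and presupposes the open proposition with thing = the artefact, recipient = Idris, setting = in August.
Exhaustivity: Nadia is the only agent satisfying that background.
Every other fact differs from the presupposition on some backgrounded slot, so none challenges the exhaustivity.

0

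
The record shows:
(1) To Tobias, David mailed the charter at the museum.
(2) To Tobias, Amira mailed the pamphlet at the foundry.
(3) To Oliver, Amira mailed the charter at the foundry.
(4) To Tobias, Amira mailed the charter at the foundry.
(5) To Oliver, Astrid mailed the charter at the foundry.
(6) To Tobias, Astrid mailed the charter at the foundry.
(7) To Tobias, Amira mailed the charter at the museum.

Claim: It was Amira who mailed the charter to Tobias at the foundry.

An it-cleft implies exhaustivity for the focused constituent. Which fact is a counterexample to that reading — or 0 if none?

The cleft puts "Amira" in focus and presupposes the open proposition with the charter as thing and Tobias as recipient and at the foundry as setting.
The exhaustive reading says no other agent fits that background.
Fact (6) shares the background but with agent = Astrid; exhaustivity is violated.

6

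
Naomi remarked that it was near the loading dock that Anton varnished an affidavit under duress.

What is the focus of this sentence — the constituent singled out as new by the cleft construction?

In an it-cleft "It was X that/who ...", the clefted constituent X is the focus; the that/who-clause expresses the presupposed open proposition.
Here the focus is "near the loading dock". The backgrounded (presupposed) material includes "Anton", "an affidavit" and "under duress".

near the loading dock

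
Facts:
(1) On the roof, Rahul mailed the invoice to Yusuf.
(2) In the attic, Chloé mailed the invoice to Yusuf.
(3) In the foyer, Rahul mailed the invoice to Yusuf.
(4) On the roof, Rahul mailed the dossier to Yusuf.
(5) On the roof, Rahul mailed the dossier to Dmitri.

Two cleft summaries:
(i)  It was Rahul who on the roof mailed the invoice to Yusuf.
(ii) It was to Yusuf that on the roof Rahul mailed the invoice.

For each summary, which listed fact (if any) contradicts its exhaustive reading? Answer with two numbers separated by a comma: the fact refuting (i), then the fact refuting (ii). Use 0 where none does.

0, 0

Summary (i) focuses "Rahul" (the agent); background same thing, recipient, setting (the invoice / Yusuf / on the roof). No fact matches that background with a different agent, so 0.
Summary (ii) focuses "Yusuf" (the recipient); background same agent, thing, setting (Rahul / the invoice / on the roof). No fact matches that background with a different recipient, so 0.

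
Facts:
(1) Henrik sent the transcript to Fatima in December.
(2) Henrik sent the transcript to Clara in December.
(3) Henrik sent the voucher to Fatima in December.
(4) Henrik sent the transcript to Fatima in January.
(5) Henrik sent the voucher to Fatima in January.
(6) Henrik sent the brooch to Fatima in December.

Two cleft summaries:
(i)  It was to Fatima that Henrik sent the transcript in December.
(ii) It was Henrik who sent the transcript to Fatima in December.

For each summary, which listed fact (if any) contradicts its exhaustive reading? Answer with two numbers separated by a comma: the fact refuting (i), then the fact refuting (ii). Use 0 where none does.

2, 0

Summary (i) focuses "Fatima" (the recipient); background same agent, thing, setting (Henrik / the transcript / in December). Fact (2) matches that background with recipient = Clara — refutes (i).
Summary (ii) focuses "Henrik" (the agent); background same thing, recipient, setting (the transcript / Fatima / in December). No fact matches that background with a different agent, so 0.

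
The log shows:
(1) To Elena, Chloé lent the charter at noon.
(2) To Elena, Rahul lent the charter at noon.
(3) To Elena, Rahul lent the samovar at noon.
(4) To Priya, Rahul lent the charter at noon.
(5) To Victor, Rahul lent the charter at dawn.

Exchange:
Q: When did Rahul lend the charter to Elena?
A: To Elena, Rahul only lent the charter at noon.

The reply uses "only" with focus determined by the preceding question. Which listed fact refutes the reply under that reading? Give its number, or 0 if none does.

The question "When did ...?" targets the setting, so in the reply the focus falls on "at noon".
"Only" then excludes alternative settings while the background — same agent, thing, recipient (Rahul / the charter / Elena) — is held fixed.
No fact keeps same agent, thing, recipient (Rahul / the charter / Elena) while changing the setting; every other fact differs on something backgrounded. The reply stands.
(Fact (3) would refute a reading with focus on the thing — but that is not what the question asks.)

0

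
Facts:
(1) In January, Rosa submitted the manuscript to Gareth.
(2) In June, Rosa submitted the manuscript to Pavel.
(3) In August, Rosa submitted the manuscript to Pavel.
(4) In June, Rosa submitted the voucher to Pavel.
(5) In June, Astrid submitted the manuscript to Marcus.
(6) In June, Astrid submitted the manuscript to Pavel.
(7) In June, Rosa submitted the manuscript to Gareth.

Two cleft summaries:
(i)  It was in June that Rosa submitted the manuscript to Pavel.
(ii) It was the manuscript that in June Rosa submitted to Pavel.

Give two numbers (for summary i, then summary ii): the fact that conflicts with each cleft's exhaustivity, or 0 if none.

(i): focus "in June". Looking for agent = Rosa, thing = the manuscript, recipient = Pavel with some other setting — fact (3) has in August there. Refuted.
(ii): focus "the manuscript". Looking for agent = Rosa, recipient = Pavel, setting = in June with some other thing — fact (4) has the voucher there. Refuted.

3, 4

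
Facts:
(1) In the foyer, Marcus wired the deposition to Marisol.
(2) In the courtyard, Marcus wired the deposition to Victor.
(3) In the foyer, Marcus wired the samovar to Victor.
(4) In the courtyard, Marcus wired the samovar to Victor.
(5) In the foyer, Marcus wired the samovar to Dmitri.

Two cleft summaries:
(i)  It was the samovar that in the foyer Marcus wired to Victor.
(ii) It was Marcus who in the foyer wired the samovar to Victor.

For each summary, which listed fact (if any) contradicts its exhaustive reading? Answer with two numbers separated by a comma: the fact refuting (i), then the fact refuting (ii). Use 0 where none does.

(i): focus "the samovar". No fact shares Marcus as agent and Victor as recipient and in the foyer as setting with a different thing. 0.
(ii): focus "Marcus". No fact shares the samovar as thing and Victor as recipient and in the foyer as setting with a different agent. 0.

0, 0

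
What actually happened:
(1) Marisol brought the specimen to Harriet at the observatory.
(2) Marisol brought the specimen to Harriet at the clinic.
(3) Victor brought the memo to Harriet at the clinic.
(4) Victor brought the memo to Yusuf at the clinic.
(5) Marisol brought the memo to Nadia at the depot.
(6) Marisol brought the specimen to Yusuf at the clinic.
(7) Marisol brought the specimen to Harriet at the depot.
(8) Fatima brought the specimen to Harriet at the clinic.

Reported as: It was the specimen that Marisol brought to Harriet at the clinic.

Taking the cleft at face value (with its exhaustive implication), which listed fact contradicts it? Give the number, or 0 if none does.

Focus of the cleft: "the specimen" (the thing). Presupposed background: agent = Marisol, recipient = Harriet, setting = at the clinic.
The exhaustive reading says no other thing fits that background.
No listed fact matches the background with a different thing. Exhaustivity holds.

0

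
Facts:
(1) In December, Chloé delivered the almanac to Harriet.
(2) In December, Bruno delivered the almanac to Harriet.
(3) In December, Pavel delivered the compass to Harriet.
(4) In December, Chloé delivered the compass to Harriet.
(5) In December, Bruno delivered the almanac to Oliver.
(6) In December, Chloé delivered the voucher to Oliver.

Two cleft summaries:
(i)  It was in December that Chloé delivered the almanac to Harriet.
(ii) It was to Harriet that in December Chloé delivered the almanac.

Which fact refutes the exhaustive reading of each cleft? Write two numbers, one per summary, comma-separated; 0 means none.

(i): focus "in December". No fact shares same agent, thing, recipient (Chloé / the almanac / Harriet) with a different setting. 0.
(ii): focus "Harriet". No fact shares same agent, thing, setting (Chloé / the almanac / in December) with a different recipient. 0.

0, 0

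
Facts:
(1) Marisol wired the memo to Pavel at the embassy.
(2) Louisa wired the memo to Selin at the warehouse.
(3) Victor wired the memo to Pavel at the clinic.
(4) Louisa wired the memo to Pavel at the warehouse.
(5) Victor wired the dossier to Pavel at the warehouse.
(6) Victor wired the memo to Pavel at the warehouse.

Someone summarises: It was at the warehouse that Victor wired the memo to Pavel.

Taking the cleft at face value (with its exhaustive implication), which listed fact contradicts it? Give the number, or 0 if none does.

Focus of the cleft: "at the warehouse" (the setting). Presupposed background: Victor as agent and the memo as thing and Pavel as recipient.
The exhaustive reading says no other setting fits that background.
Fact (3) shares the background but with setting = at the clinic; exhaustivity is violated.

3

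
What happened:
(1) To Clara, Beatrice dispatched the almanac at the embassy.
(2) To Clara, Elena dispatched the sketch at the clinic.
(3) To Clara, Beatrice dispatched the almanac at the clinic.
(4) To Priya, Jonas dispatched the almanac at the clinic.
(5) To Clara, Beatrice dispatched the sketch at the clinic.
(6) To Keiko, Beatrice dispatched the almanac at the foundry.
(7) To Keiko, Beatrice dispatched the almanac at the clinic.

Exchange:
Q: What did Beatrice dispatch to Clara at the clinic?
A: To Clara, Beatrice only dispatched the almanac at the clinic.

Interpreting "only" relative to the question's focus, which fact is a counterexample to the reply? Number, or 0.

5

The question "What did ...?" targets the thing, so in the reply the focus falls on "the almanac".
So "only" ranges over things; the rest (same agent, recipient, setting (Beatrice / Clara / at the clinic)) is presupposed.
Fact (5) keeps same agent, recipient, setting (Beatrice / Clara / at the clinic) but has thing = the sketch; that refutes the reply.
(Fact (7) would refute a reading with focus on the recipient — but that is not what the question asks.)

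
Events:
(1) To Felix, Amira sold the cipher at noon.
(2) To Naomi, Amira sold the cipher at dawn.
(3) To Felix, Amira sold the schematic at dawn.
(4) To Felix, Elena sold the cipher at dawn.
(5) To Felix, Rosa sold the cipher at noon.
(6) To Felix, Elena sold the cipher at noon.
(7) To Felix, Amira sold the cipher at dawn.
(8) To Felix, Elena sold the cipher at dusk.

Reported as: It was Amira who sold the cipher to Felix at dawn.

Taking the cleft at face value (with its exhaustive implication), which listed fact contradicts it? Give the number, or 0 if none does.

4

The cleft puts "Amira" in focus and presupposes the open proposition with thing = the cipher, recipient = Felix, setting = at dawn.
Exhaustivity: Amira is the only agent satisfying that background.
But fact (4) also has thing = the cipher, recipient = Felix, setting = at dawn, with agent = Elena — so the exhaustive reading fails.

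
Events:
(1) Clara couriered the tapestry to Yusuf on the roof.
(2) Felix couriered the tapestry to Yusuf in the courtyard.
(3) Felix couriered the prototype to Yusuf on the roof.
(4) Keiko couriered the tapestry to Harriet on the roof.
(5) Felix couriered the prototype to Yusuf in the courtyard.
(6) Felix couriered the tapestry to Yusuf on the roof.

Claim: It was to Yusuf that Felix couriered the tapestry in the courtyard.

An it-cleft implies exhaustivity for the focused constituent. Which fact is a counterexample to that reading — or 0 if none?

0

Focus of the cleft: "Yusuf" (the recipient). Presupposed background: same agent, thing, setting (Felix / the tapestry / in the courtyard).
Exhaustivity: Yusuf is the only recipient satisfying that background.
No listed fact matches the background with a different recipient. Exhaustivity holds.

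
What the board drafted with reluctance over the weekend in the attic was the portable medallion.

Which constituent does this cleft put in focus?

the portable medallion

In a pseudo-cleft "What ... was X", the post-copular constituent X is the focus.
Here the focus is "the portable medallion". The backgrounded (presupposed) material includes "the board", "over the weekend", "with reluctance" and "in the attic".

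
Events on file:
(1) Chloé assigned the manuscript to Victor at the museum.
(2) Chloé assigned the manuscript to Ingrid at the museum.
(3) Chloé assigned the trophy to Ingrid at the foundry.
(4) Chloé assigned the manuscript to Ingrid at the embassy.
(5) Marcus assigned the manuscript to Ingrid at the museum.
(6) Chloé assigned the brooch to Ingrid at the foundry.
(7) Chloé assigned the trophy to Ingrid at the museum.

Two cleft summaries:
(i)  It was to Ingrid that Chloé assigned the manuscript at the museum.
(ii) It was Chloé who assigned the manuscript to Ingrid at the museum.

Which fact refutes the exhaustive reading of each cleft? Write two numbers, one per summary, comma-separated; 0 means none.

1, 5

Summary (i) focuses "Ingrid" (the recipient); background Chloé as agent and the manuscript as thing and at the museum as setting. Fact (1) matches that background with recipient = Victor — refutes (i).
Summary (ii) focuses "Chloé" (the agent); background the manuscript as thing and Ingrid as recipient and at the museum as setting. Fact (5) matches that background with agent = Marcus — refutes (ii).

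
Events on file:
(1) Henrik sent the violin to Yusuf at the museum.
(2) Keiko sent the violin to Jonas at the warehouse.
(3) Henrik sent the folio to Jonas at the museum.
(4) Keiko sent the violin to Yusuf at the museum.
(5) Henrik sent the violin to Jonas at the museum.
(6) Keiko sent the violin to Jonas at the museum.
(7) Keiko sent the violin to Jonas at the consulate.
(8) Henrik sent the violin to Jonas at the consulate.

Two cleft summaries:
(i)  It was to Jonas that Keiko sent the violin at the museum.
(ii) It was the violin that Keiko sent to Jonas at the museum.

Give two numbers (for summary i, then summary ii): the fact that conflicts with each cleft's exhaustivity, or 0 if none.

(i): focus "Jonas". Looking for same agent, thing, setting (Keiko / the violin / at the museum) with some other recipient — fact (4) has Yusuf there. Refuted.
(ii): focus "the violin". No fact shares same agent, recipient, setting (Keiko / Jonas / at the museum) with a different thing. 0.

4, 0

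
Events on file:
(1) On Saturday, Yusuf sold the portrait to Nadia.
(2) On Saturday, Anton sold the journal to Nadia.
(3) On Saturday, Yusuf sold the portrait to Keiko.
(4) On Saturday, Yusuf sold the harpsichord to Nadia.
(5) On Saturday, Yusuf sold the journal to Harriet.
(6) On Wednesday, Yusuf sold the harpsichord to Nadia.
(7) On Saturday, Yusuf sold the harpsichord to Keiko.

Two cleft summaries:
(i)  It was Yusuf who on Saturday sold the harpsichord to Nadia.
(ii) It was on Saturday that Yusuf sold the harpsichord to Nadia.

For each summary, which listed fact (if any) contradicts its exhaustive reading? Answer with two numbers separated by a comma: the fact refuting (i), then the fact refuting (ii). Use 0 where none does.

Summary (i) focuses "Yusuf" (the agent); background thing = the harpsichord, recipient = Nadia, setting = on Saturday. No fact matches that background with a different agent, so 0.
Summary (ii) focuses "on Saturday" (the setting); background agent = Yusuf, thing = the harpsichord, recipient = Nadia. Fact (6) matches that background with setting = on Wednesday — refutes (ii).

0, 6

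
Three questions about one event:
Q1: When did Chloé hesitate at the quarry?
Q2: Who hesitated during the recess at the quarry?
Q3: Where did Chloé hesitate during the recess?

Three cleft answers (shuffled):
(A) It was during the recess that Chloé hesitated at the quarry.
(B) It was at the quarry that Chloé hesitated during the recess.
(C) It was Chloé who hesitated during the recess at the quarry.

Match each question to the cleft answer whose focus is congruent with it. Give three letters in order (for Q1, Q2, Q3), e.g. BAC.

ACB

Q1 asks about the time; cleft (A) focuses "during the recess", which is the time — so Q1 → A.
Q2 asks about the subject (agent); cleft (C) focuses "Chloé", which is the subject (agent) — so Q2 → C.
Q3 asks about the location; cleft (B) focuses "at the quarry", which is the location — so Q3 → B.
Mapping: Q1→A, Q2→C, Q3→B.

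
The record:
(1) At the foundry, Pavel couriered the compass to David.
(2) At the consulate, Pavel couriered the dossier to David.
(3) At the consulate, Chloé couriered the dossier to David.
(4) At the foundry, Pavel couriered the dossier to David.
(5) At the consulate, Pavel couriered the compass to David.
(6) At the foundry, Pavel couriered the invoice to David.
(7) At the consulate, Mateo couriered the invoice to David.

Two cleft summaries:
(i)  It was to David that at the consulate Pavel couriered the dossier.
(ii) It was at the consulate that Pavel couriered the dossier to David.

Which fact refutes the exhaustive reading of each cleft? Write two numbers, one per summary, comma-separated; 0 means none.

Summary (i) focuses "David" (the recipient); background Pavel as agent and the dossier as thing and at the consulate as setting. No fact matches that background with a different recipient, so 0.
Summary (ii) focuses "at the consulate" (the setting); background Pavel as agent and the dossier as thing and David as recipient. Fact (4) matches that background with setting = at the foundry — refutes (ii).

0, 4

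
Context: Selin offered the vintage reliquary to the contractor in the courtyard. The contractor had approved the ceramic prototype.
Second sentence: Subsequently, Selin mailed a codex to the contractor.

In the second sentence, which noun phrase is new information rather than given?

a codex

"Selin" and "the contractor" in the second sentence are given — already mentioned in the context.
"a codex" has no antecedent in the context; it is discourse-new (the indefinite article also signals a new referent).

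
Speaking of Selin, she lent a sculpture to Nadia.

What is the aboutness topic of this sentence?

The construction explicitly marks "Selin" as what the sentence is about — the topic.
The remainder of the clause is the comment (what is said about the topic).

Selin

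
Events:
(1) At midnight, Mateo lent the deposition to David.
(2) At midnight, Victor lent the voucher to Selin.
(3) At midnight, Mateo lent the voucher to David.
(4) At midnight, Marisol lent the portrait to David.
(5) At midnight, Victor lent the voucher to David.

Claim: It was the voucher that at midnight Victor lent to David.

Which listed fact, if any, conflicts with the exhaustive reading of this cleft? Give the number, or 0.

0

The cleft puts "the voucher" in focus and presupposes the open proposition with Victor as agent and David as recipient and at midnight as setting.
Exhaustivity: the voucher is the only thing satisfying that background.
No listed fact matches the background with a different thing. Exhaustivity holds.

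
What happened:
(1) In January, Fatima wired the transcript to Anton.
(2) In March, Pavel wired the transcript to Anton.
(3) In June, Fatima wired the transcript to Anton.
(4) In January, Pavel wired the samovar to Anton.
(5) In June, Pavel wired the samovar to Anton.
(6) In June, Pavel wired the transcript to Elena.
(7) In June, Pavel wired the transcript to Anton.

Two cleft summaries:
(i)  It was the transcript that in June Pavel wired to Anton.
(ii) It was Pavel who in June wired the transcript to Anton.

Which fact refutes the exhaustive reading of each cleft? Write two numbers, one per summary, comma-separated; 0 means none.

5, 3

Summary (i) focuses "the transcript" (the thing); background same agent, recipient, setting (Pavel / Anton / in June). Fact (5) matches that background with thing = the samovar — refutes (i).
Summary (ii) focuses "Pavel" (the agent); background same thing, recipient, setting (the transcript / Anton / in June). Fact (3) matches that background with agent = Fatima — refutes (ii).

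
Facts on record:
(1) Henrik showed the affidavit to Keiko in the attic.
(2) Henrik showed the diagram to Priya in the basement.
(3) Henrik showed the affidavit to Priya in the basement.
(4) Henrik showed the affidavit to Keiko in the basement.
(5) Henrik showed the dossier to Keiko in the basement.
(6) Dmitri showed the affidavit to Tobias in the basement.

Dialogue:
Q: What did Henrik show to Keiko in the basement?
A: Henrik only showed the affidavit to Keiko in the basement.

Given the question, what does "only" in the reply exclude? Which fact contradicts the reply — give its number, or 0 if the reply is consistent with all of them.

5

The question "What did ...?" targets the thing, so in the reply the focus falls on "the affidavit".
"Only" then excludes alternative things while the background — Henrik as agent and Keiko as recipient and in the basement as setting — is held fixed.
Fact (5) shares the background with a different thing (the dossier) — counterexample.
(Fact (3) would refute a reading with focus on the recipient — but that is not what the question asks.)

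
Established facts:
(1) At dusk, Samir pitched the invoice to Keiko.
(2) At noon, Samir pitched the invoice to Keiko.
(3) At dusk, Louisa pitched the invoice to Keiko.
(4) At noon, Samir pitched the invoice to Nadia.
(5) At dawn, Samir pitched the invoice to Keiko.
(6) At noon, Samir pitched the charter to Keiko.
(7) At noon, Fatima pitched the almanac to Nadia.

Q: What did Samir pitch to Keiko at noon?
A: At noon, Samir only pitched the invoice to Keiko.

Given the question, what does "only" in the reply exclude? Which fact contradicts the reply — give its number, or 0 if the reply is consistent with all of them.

The question "What did ...?" targets the thing, so in the reply the focus falls on "the invoice".
"Only" then excludes alternative things while the background — Samir as agent and Keiko as recipient and at noon as setting — is held fixed.
Fact (6) shares the background with a different thing (the charter) — counterexample.
(Fact (1) would refute a reading with focus on the setting — but that is not what the question asks.)

6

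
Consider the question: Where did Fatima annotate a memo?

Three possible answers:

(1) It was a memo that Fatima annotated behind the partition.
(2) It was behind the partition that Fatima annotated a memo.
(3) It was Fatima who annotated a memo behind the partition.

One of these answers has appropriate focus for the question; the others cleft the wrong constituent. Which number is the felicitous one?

2

The question word "where" targets the location.
Option (1) clefts "a memo" — the direct object, not what was asked.
Option (2) clefts "behind the partition" — that matches what the question asks about.
Option (3) clefts "Fatima" — the subject (agent), not what was asked.
So the congruent reply is (2).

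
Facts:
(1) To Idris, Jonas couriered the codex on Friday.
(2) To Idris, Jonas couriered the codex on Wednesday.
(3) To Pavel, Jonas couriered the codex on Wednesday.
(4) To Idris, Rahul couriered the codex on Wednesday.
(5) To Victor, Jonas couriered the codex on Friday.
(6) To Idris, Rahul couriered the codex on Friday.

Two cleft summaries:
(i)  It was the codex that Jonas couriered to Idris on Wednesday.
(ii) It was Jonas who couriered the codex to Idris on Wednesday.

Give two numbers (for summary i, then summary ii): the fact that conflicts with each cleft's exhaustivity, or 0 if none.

0, 4

Summary (i) focuses "the codex" (the thing); background same agent, recipient, setting (Jonas / Idris / on Wednesday). No fact matches that background with a different thing, so 0.
Summary (ii) focuses "Jonas" (the agent); background same thing, recipient, setting (the codex / Idris / on Wednesday). Fact (4) matches that background with agent = Rahul — refutes (ii).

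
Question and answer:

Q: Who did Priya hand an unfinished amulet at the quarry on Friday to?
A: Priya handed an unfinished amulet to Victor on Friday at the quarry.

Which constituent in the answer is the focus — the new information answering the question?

to Victor

The wh-word "who" asks about the recipient.
In the answer, "Priya", "an unfinished amulet", "on Friday" and "at the quarry" are given — repeated from the question.
The constituent filling the recipient gap is "to Victor"; that is the focus and would carry nuclear stress.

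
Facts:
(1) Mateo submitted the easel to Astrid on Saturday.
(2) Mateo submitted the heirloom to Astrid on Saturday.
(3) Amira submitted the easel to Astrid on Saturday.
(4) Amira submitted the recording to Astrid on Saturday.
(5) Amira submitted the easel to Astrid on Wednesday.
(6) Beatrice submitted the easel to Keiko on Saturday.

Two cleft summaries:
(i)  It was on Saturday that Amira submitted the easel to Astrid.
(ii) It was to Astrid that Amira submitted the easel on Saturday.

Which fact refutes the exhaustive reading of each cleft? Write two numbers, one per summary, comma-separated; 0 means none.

(i): focus "on Saturday". Looking for agent = Amira, thing = the easel, recipient = Astrid with some other setting — fact (5) has on Wednesday there. Refuted.
(ii): focus "Astrid". No fact shares agent = Amira, thing = the easel, setting = on Saturday with a different recipient. 0.

5, 0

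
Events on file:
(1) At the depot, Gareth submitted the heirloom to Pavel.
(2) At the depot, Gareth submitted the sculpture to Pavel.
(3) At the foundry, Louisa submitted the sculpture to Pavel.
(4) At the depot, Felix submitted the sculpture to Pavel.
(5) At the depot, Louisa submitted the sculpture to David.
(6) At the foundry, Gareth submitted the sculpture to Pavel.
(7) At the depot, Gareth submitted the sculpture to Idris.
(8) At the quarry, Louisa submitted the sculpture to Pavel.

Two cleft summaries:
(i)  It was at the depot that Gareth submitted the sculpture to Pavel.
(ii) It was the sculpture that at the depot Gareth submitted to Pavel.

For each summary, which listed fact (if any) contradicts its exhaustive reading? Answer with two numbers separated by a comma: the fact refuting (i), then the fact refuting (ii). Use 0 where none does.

Summary (i) focuses "at the depot" (the setting); background Gareth as agent and the sculpture as thing and Pavel as recipient. Fact (6) matches that background with setting = at the foundry — refutes (i).
Summary (ii) focuses "the sculpture" (the thing); background Gareth as agent and Pavel as recipient and at the depot as setting. Fact (1) matches that background with thing = the heirloom — refutes (ii).

6, 1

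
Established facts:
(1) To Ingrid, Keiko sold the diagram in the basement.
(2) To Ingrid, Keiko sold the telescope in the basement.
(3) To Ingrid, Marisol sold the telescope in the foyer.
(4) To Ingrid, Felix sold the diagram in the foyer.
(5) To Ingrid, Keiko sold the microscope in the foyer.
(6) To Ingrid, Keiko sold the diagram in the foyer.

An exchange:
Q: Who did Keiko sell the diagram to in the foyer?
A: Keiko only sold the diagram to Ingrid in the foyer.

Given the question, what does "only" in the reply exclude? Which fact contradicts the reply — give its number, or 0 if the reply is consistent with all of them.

0

The question "Who did ... to ...?" targets the recipient, so in the reply the focus falls on "Ingrid".
"Only" then excludes alternative recipients while the background — agent = Keiko, thing = the diagram, setting = in the foyer — is held fixed.
No fact keeps agent = Keiko, thing = the diagram, setting = in the foyer while changing the recipient; every other fact differs on something backgrounded. The reply stands.
(Fact (1) would refute a reading with focus on the setting — but that is not what the question asks.)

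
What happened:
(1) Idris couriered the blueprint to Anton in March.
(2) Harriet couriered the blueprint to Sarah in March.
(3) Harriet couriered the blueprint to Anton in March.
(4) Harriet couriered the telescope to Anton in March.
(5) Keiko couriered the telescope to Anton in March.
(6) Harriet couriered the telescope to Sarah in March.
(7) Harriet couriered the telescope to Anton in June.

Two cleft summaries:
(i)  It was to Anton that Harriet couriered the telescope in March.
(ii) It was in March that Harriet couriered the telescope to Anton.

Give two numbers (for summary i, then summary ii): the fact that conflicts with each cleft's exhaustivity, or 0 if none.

6, 7

Summary (i) focuses "Anton" (the recipient); background Harriet as agent and the telescope as thing and in March as setting. Fact (6) matches that background with recipient = Sarah — refutes (i).
Summary (ii) focuses "in March" (the setting); background Harriet as agent and the telescope as thing and Anton as recipient. Fact (7) matches that background with setting = in June — refutes (ii).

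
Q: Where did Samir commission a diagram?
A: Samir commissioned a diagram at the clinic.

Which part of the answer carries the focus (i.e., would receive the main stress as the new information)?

at the clinic

The wh-word "where" asks about the location.
In the answer, "Samir" and "a diagram" are given — repeated from the question.
The constituent filling the location gap is "at the clinic"; that is the focus and would carry nuclear stress.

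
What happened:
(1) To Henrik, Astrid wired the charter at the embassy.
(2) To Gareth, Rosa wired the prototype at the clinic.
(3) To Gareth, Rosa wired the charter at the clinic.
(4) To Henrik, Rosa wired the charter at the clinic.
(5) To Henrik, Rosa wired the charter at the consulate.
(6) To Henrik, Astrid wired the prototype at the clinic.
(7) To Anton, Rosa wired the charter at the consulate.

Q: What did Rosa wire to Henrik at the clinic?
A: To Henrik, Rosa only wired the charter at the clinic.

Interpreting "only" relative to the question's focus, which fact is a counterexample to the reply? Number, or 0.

0

The question "What did ...?" targets the thing, so in the reply the focus falls on "the charter".
So "only" ranges over things; the rest (Rosa as agent and Henrik as recipient and at the clinic as setting) is presupposed.
No listed fact shares that background with another thing. Nothing contradicts the reply.
(Fact (3) would refute a reading with focus on the recipient — but that is not what the question asks.)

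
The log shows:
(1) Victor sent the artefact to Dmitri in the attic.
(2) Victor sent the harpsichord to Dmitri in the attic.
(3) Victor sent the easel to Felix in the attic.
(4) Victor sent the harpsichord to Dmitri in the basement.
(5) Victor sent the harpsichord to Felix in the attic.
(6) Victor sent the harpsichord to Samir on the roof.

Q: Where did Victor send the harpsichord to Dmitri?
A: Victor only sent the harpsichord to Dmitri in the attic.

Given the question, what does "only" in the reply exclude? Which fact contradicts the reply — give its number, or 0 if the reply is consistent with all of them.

4

Answering "Where did ...?" puts focus on the setting — here, "in the attic".
So "only" ranges over settings; the rest (same agent, thing, recipient (Victor / the harpsichord / Dmitri)) is presupposed.
Fact (4) keeps same agent, thing, recipient (Victor / the harpsichord / Dmitri) but has setting = in the basement; that refutes the reply.
(Fact (1) would refute a reading with focus on the thing — but that is not what the question asks.)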